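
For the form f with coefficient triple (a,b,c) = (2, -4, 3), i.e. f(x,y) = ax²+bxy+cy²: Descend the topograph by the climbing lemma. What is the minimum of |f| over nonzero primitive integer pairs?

translate: b→0 (≡-4 mod 4), so (2,-4,3)→(2,0,1)
flip: (2,0,1)→(1,0,2)
reduced (well bottom): (1,0,2) with a≤c, −a<b≤a
well minimum = a = 1

1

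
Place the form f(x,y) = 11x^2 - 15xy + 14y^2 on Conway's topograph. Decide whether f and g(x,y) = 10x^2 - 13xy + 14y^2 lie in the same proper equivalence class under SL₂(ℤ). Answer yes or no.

D₁ = -391, D₂ = -391
f: translate: b→7 (≡-15 mod 22), so (11,-15,14)→(11,7,10)
f: flip: (11,7,10)→(10,-7,11)
f: reduced (well bottom): (10,-7,11) with a≤c, −a<b≤a
g: translate: b→7 (≡-13 mod 20), so (10,-13,14)→(10,7,11)
g: reduced (well bottom): (10,7,11) with a≤c, −a<b≤a
reduced forms (10, -7, 11) vs (10, 7, 11) ⇒ inequivalent

no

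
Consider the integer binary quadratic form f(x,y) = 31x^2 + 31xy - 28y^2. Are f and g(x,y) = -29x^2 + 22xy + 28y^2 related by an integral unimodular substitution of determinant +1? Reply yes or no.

D₁ = 4433, D₂ = 3732
discriminants differ ⇒ not SL₂(ℤ)-equivalent

no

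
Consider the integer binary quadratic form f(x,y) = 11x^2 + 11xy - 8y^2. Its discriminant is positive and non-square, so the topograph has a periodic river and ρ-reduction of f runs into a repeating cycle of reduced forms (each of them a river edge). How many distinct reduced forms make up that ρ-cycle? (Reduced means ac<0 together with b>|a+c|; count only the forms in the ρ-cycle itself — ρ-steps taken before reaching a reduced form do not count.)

D = 473, ⌊√D⌋ = 21
river: ρ → (-8,21,1)
river: ρ → (1,21,-8)
river: ρ → (-8,11,11)
river: ρ → (11,11,-8)
ρ-cycle length = 4 (tail of 0 descent steps not counted)

4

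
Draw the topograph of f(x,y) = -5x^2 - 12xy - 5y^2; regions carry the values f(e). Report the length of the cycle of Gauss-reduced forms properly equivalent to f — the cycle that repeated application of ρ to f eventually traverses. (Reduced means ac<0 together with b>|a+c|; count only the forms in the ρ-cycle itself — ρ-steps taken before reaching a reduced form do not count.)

D = 44, ⌊√D⌋ = 6
descent: ρ → (-5,2,2)
descent: ρ → (2,6,-1)  [lands on river]
river: ρ → (-1,6,2)
ρ-cycle length = 2 (tail of 2 descent steps not counted)

2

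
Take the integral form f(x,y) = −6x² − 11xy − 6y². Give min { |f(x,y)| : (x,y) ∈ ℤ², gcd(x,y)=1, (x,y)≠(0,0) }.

translate: b→-1 (≡11 mod 12), so (6,11,6)→(6,-1,1)
flip: (6,-1,1)→(1,1,6)
reduced (well bottom): (1,1,6) with a≤c, −a<b≤a
well minimum |f| = |-1| = 1 (negative-definite)

1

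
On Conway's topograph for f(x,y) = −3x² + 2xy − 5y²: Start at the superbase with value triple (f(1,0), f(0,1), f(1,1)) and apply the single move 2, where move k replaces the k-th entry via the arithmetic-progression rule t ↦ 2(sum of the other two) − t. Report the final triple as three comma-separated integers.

start (-3,-5,-6) = (f(1,0),f(0,1),f(1,1))
replace slot 2: 2·((-3)+(-6)) − (-5) = -13 → (-3,-13,-6)

-3,-13,-6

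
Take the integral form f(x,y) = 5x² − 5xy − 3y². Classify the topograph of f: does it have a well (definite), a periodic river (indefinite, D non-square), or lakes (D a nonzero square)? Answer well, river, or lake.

D = b²−4ac = (-5)² − 4·5·(-3) = 85
D > 0 non-square ⇒ indefinite ⇒ periodic river

river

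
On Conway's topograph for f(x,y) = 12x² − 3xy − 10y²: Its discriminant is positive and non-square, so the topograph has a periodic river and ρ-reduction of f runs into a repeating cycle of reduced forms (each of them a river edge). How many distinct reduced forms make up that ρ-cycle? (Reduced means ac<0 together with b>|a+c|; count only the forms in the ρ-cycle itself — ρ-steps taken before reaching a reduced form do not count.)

D = 489, ⌊√D⌋ = 22
descent: ρ → (-10,3,12)  [lands on river]
river: ρ → (12,21,-1)
river: ρ → (-1,21,12)
river: ρ → (12,3,-10)
river: ρ → (-10,17,5)
river: ρ → (5,13,-16)
river: ρ → (-16,19,2)
river: ρ → (2,21,-6)
river: ρ → (-6,15,11)
river: ρ → (11,7,-10)
river: ρ → (-10,13,8)
river: ρ → (8,19,-4)
river: ρ → (-4,21,3)
river: ρ → (3,21,-4)
river: ρ → (-4,19,8)
river: ρ → (8,13,-10)
river: ρ → (-10,7,11)
river: ρ → (11,15,-6)
river: ρ → (-6,21,2)
river: ρ → (2,19,-16)
river: ρ → (-16,13,5)
river: ρ → (5,17,-10)
ρ-cycle length = 22 (tail of 1 descent step not counted)

22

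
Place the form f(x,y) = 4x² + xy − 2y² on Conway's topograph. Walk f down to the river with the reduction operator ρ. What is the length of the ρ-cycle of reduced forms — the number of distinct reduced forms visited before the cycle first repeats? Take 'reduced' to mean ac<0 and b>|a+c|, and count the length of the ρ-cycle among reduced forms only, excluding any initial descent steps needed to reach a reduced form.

D = 33, ⌊√D⌋ = 5
descent: ρ → (-2,3,3)  [lands on river]
river: ρ → (3,3,-2)
river: ρ → (-2,5,1)
river: ρ → (1,5,-2)
ρ-cycle length = 4 (tail of 1 descent step not counted)

4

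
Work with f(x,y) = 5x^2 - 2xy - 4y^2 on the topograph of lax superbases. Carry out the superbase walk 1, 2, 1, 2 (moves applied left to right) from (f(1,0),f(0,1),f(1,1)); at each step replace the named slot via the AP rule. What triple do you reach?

start (5,-4,-1) = (f(1,0),f(0,1),f(1,1))
replace slot 1: 2·((-4)+(-1)) − 5 = -15 → (-15,-4,-1)
replace slot 2: 2·((-15)+(-1)) − (-4) = -28 → (-15,-28,-1)
replace slot 1: 2·((-28)+(-1)) − (-15) = -43 → (-43,-28,-1)
replace slot 2: 2·((-43)+(-1)) − (-28) = -60 → (-43,-60,-1)

-43,-60,-1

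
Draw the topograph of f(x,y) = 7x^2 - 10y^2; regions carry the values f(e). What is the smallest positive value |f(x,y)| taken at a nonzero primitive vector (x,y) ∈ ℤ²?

descent: ρ → (-10,0,7)
descent: ρ → (7,14,-3)  [lands on river]
river: ρ → (-3,16,2)
river: ρ → (2,16,-3)
river: ρ → (-3,14,7)
closes: descent 2, river 4
min |a| on river = 2

2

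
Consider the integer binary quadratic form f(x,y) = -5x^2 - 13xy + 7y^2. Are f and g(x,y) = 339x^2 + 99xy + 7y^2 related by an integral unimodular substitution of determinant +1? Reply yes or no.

D₁ = 309, D₂ = 309
river cycle of f (length 6): (7, 13, -5), (-5, 17, 1), (1, 17, -5), (-5, 13, 7), (7, 15, -3), (-3, 15, 7)
river cycle of g (length 6): (7, 13, -5), (-5, 17, 1), (1, 17, -5), (-5, 13, 7), (7, 15, -3), (-3, 15, 7)
cycles coincide ⇒ equivalent

yes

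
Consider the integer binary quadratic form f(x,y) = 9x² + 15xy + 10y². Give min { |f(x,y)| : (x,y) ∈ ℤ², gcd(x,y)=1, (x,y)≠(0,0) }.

translate: b→-3 (≡15 mod 18), so (9,15,10)→(9,-3,4)
flip: (9,-3,4)→(4,3,9)
reduced (well bottom): (4,3,9) with a≤c, −a<b≤a
well minimum = a = 4

4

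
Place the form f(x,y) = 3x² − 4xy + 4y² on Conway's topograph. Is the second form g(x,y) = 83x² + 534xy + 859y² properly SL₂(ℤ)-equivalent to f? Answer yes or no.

D₁ = -32, D₂ = -32
f: translate: b→2 (≡-4 mod 6), so (3,-4,4)→(3,2,3)
f: reduced (well bottom): (3,2,3) with a≤c, −a<b≤a
g: translate: b→36 (≡534 mod 166), so (83,534,859)→(83,36,4)
g: flip: (83,36,4)→(4,-36,83)
g: translate: b→4 (≡-36 mod 8), so (4,-36,83)→(4,4,3)
g: flip: (4,4,3)→(3,-4,4)
g: translate: b→2 (≡-4 mod 6), so (3,-4,4)→(3,2,3)
g: reduced (well bottom): (3,2,3) with a≤c, −a<b≤a
reduced forms (3, 2, 3) vs (3, 2, 3) ⇒ equivalent

yes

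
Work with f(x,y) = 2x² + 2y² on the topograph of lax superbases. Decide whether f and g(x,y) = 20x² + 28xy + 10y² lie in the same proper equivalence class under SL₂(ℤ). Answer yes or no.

D₁ = -16, D₂ = -16
f: reduced (well bottom): (2,0,2) with a≤c, −a<b≤a
g: translate: b→-12 (≡28 mod 40), so (20,28,10)→(20,-12,2)
g: flip: (20,-12,2)→(2,12,20)
g: translate: b→0 (≡12 mod 4), so (2,12,20)→(2,0,2)
g: reduced (well bottom): (2,0,2) with a≤c, −a<b≤a
reduced forms (2, 0, 2) vs (2, 0, 2) ⇒ equivalent

yes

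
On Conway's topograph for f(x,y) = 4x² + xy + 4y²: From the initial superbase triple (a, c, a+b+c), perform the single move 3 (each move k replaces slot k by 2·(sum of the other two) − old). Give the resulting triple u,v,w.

start (4,4,9) = (f(1,0),f(0,1),f(1,1))
replace slot 3: 2·(4+4) − 9 = 7 → (4,4,7)

4,4,7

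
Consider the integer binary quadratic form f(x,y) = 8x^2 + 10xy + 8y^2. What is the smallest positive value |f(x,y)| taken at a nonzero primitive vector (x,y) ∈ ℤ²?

translate: b→-6 (≡10 mod 16), so (8,10,8)→(8,-6,6)
flip: (8,-6,6)→(6,6,8)
reduced (well bottom): (6,6,8) with a≤c, −a<b≤a
well minimum = a = 6

6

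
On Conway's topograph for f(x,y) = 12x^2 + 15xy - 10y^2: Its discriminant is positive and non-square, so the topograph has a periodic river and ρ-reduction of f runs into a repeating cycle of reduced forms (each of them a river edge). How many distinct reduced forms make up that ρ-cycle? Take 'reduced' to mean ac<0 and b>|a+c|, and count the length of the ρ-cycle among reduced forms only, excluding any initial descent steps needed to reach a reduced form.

D = 705, ⌊√D⌋ = 26
river: ρ → (-10,25,2)
river: ρ → (2,23,-22)
river: ρ → (-22,21,3)
river: ρ → (3,21,-22)
river: ρ → (-22,23,2)
river: ρ → (2,25,-10)
river: ρ → (-10,15,12)
river: ρ → (12,9,-13)
river: ρ → (-13,17,8)
river: ρ → (8,15,-15)
river: ρ → (-15,15,8)
river: ρ → (8,17,-13)
river: ρ → (-13,9,12)
river: ρ → (12,15,-10)
ρ-cycle length = 14 (tail of 0 descent steps not counted)

14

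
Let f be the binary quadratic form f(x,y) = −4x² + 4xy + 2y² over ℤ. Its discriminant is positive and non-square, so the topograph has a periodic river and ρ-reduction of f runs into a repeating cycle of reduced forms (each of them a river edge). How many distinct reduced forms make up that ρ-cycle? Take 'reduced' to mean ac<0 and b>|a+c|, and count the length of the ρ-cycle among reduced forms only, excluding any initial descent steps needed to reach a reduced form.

D = 48, ⌊√D⌋ = 6
river: ρ → (2,4,-4)
river: ρ → (-4,4,2)
ρ-cycle length = 2 (tail of 0 descent steps not counted)

2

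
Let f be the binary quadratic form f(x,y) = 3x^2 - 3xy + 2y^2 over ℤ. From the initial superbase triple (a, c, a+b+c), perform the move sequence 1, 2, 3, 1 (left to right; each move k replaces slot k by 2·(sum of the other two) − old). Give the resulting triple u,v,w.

start (3,2,2) = (f(1,0),f(0,1),f(1,1))
replace slot 1: 2·(2+2) − 3 = 5 → (5,2,2)
replace slot 2: 2·(5+2) − 2 = 12 → (5,12,2)
replace slot 3: 2·(5+12) − 2 = 32 → (5,12,32)
replace slot 1: 2·(12+32) − 5 = 83 → (83,12,32)

83,12,32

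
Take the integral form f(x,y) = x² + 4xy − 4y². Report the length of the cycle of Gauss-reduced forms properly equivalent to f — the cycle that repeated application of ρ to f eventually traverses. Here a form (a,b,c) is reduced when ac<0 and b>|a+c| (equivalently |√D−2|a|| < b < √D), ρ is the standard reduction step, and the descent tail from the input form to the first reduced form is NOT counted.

D = 32, ⌊√D⌋ = 5
river: ρ → (-4,4,1)
river: ρ → (1,4,-4)
ρ-cycle length = 2 (tail of 0 descent steps not counted)

2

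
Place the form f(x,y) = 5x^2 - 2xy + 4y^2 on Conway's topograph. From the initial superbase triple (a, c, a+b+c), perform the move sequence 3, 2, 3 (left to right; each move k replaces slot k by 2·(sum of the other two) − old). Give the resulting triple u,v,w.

start (5,4,7) = (f(1,0),f(0,1),f(1,1))
replace slot 3: 2·(5+4) − 7 = 11 → (5,4,11)
replace slot 2: 2·(5+11) − 4 = 28 → (5,28,11)
replace slot 3: 2·(5+28) − 11 = 55 → (5,28,55)

5,28,55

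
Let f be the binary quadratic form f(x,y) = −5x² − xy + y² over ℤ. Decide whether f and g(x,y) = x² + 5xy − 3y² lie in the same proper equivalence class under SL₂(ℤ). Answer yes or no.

D₁ = 21, D₂ = 37
discriminants differ ⇒ not SL₂(ℤ)-equivalent

no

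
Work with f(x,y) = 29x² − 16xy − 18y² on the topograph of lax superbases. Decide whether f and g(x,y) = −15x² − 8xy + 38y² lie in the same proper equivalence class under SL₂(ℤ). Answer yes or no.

D₁ = 2344, D₂ = 2344
river cycle of f (length 42): (-18, 16, 29), (29, 42, -5), (-5, 48, 2), (2, 48, -5), (-5, 42, 29), (29, 16, -18), (-18, 20, 27), (27, 34, -11), (-11, 32, 30), (30, 28, -13), … (32 more)
river cycle of g (length 46): (-15, 22, 31), (31, 40, -6), (-6, 44, 17), (17, 24, -26), (-26, 28, 15), (15, 32, -22), (-22, 12, 25), (25, 38, -9), (-9, 34, 33), (33, 32, -10), … (36 more)
cycles differ ⇒ inequivalent

no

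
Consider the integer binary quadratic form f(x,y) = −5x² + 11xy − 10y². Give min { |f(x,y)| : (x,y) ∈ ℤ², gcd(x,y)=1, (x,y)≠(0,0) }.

translate: b→-1 (≡-11 mod 10), so (5,-11,10)→(5,-1,4)
flip: (5,-1,4)→(4,1,5)
reduced (well bottom): (4,1,5) with a≤c, −a<b≤a
well minimum |f| = |-4| = 4 (negative-definite)

4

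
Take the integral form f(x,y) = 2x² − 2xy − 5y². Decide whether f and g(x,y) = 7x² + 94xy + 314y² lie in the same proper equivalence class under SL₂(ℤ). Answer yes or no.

D₁ = 44, D₂ = 44
river cycle of f (length 2): (2, 6, -1), (-1, 6, 2)
river cycle of g (length 2): (-1, 6, 2), (2, 6, -1)
cycles coincide ⇒ equivalent

yes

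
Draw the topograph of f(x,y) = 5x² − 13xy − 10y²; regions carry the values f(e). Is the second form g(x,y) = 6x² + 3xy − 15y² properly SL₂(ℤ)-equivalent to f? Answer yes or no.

D₁ = 369, D₂ = 369
river cycle of f (length 16): (-10, 13, 5), (5, 17, -4), (-4, 15, 9), (9, 3, -10), (-10, 17, 2), (2, 19, -1), (-1, 19, 2), (2, 17, -10), (-10, 3, 9), (9, 15, -4), … (6 more)
river cycle of g (length 10): (6, 15, -6), (-6, 9, 12), (12, 15, -3), (-3, 15, 12), (12, 9, -6), (-6, 15, 6), (6, 9, -12), (-12, 15, 3), (3, 15, -12), (-12, 9, 6)
cycles differ ⇒ inequivalent

no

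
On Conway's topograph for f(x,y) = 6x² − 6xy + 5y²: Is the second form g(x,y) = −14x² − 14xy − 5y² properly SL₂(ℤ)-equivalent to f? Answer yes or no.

D₁ = -84, D₂ = -84
f: translate: b→6 (≡-6 mod 12), so (6,-6,5)→(6,6,5)
f: flip: (6,6,5)→(5,-6,6)
f: translate: b→4 (≡-6 mod 10), so (5,-6,6)→(5,4,5)
f: reduced (well bottom): (5,4,5) with a≤c, −a<b≤a
g is negative-definite; reduce −g:
−g: flip: (14,14,5)→(5,-14,14)
−g: translate: b→-4 (≡-14 mod 10), so (5,-14,14)→(5,-4,5)
−g: flip: (5,-4,5)→(5,4,5)
−g: reduced (well bottom): (5,4,5) with a≤c, −a<b≤a
flip sign back: reduced form of g is (-5,-4,-5)
reduced forms (5, 4, 5) vs (-5, -4, -5) ⇒ inequivalent

no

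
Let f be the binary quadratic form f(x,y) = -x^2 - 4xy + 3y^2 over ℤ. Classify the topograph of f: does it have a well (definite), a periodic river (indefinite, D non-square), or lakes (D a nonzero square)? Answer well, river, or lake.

D = b²−4ac = (-4)² − 4·(-1)·3 = 28
D > 0 non-square ⇒ indefinite ⇒ periodic river

river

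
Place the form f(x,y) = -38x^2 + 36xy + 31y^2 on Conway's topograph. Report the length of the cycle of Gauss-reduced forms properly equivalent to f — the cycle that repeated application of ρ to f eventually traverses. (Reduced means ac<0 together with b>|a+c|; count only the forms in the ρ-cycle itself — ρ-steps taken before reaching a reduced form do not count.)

D = 6008, ⌊√D⌋ = 77
river: ρ → (31,26,-43)
river: ρ → (-43,60,14)
river: ρ → (14,52,-59)
river: ρ → (-59,66,7)
river: ρ → (7,74,-19)
river: ρ → (-19,40,58)
river: ρ → (58,76,-1)
river: ρ → (-1,76,58)
river: ρ → (58,40,-19)
river: ρ → (-19,74,7)
river: ρ → (7,66,-59)
river: ρ → (-59,52,14)
river: ρ → (14,60,-43)
river: ρ → (-43,26,31)
river: ρ → (31,36,-38)
river: ρ → (-38,40,29)
river: ρ → (29,76,-2)
river: ρ → (-2,76,29)
river: ρ → (29,40,-38)
river: ρ → (-38,36,31)
ρ-cycle length = 20 (tail of 0 descent steps not counted)

20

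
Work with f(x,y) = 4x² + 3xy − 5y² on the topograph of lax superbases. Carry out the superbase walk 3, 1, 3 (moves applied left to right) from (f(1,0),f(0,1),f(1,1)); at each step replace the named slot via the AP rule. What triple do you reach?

start (4,-5,2) = (f(1,0),f(0,1),f(1,1))
replace slot 3: 2·(4+(-5)) − 2 = -4 → (4,-5,-4)
replace slot 1: 2·((-5)+(-4)) − 4 = -22 → (-22,-5,-4)
replace slot 3: 2·((-22)+(-5)) − (-4) = -50 → (-22,-5,-50)

-22,-5,-50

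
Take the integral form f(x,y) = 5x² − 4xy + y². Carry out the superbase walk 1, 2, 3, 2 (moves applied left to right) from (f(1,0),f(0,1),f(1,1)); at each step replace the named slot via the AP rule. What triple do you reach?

start (5,1,2) = (f(1,0),f(0,1),f(1,1))
replace slot 1: 2·(1+2) − 5 = 1 → (1,1,2)
replace slot 2: 2·(1+2) − 1 = 5 → (1,5,2)
replace slot 3: 2·(1+5) − 2 = 10 → (1,5,10)
replace slot 2: 2·(1+10) − 5 = 17 → (1,17,10)

1,17,10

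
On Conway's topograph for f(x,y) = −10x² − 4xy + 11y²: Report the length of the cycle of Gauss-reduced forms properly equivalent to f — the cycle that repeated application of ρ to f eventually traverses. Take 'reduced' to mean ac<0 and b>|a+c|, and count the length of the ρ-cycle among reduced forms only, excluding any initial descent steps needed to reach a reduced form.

D = 456, ⌊√D⌋ = 21
descent: ρ → (11,4,-10)  [lands on river]
river: ρ → (-10,16,5)
river: ρ → (5,14,-13)
river: ρ → (-13,12,6)
river: ρ → (6,12,-13)
river: ρ → (-13,14,5)
river: ρ → (5,16,-10)
river: ρ → (-10,4,11)
river: ρ → (11,18,-3)
river: ρ → (-3,18,11)
ρ-cycle length = 10 (tail of 1 descent step not counted)

10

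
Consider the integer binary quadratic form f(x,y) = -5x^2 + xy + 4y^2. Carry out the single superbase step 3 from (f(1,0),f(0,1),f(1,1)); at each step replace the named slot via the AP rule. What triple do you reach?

start (-5,4,0) = (f(1,0),f(0,1),f(1,1))
replace slot 3: 2·((-5)+4) − 0 = -2 → (-5,4,-2)

-5,4,-2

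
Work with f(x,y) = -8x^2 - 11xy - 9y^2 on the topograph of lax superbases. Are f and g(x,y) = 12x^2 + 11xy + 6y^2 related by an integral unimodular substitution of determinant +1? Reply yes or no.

D₁ = -167, D₂ = -167
f is negative-definite; reduce −f:
−f: translate: b→-5 (≡11 mod 16), so (8,11,9)→(8,-5,6)
−f: flip: (8,-5,6)→(6,5,8)
−f: reduced (well bottom): (6,5,8) with a≤c, −a<b≤a
flip sign back: reduced form of f is (-6,-5,-8)
g: flip: (12,11,6)→(6,-11,12)
g: translate: b→1 (≡-11 mod 12), so (6,-11,12)→(6,1,7)
g: reduced (well bottom): (6,1,7) with a≤c, −a<b≤a
reduced forms (-6, -5, -8) vs (6, 1, 7) ⇒ inequivalent

no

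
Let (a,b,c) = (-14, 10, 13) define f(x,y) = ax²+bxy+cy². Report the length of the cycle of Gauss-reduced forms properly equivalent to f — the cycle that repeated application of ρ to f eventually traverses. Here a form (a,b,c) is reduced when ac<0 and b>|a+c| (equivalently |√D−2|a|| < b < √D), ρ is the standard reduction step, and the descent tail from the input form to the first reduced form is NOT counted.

D = 828, ⌊√D⌋ = 28
river: ρ → (13,16,-11)
river: ρ → (-11,28,1)
river: ρ → (1,28,-11)
river: ρ → (-11,16,13)
river: ρ → (13,10,-14)
river: ρ → (-14,18,9)
river: ρ → (9,18,-14)
river: ρ → (-14,10,13)
ρ-cycle length = 8 (tail of 0 descent steps not counted)

8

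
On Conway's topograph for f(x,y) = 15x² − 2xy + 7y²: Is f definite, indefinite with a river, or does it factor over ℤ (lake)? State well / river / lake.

D = b²−4ac = (-2)² − 4·15·7 = -416
D < 0 ⇒ definite ⇒ every region one sign ⇒ single well

well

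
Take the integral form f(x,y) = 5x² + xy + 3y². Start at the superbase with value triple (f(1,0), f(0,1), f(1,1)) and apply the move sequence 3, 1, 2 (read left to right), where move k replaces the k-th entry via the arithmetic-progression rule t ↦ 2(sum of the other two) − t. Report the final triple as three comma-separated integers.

start (5,3,9) = (f(1,0),f(0,1),f(1,1))
replace slot 3: 2·(5+3) − 9 = 7 → (5,3,7)
replace slot 1: 2·(3+7) − 5 = 15 → (15,3,7)
replace slot 2: 2·(15+7) − 3 = 41 → (15,41,7)

15,41,7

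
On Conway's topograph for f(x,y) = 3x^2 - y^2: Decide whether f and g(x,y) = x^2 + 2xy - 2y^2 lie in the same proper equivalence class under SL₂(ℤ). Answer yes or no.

D₁ = 12, D₂ = 12
river cycle of f (length 2): (-1, 2, 2), (2, 2, -1)
river cycle of g (length 2): (-2, 2, 1), (1, 2, -2)
cycles differ ⇒ inequivalent

no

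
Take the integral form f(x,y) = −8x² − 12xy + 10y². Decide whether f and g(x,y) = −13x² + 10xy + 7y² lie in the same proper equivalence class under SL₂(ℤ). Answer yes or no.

D₁ = 464, D₂ = 464
river cycle of f (length 10): (10, 12, -8), (-8, 20, 2), (2, 20, -8), (-8, 12, 10), (10, 8, -10), (-10, 12, 8), (8, 20, -2), (-2, 20, 8), (8, 12, -10), (-10, 8, 10)
river cycle of g (length 10): (7, 18, -5), (-5, 12, 16), (16, 20, -1), (-1, 20, 16), (16, 12, -5), (-5, 18, 7), (7, 10, -13), (-13, 16, 4), (4, 16, -13), (-13, 10, 7)
cycles differ ⇒ inequivalent

no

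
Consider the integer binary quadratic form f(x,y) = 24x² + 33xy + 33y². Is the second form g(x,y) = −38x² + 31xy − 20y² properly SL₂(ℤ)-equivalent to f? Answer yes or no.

D₁ = -2079, D₂ = -2079
f: translate: b→-15 (≡33 mod 48), so (24,33,33)→(24,-15,24)
f: flip: (24,-15,24)→(24,15,24)
f: reduced (well bottom): (24,15,24) with a≤c, −a<b≤a
g is negative-definite; reduce −g:
−g: flip: (38,-31,20)→(20,31,38)
−g: translate: b→-9 (≡31 mod 40), so (20,31,38)→(20,-9,27)
−g: reduced (well bottom): (20,-9,27) with a≤c, −a<b≤a
flip sign back: reduced form of g is (-20,9,-27)
reduced forms (24, 15, 24) vs (-20, 9, -27) ⇒ inequivalent

no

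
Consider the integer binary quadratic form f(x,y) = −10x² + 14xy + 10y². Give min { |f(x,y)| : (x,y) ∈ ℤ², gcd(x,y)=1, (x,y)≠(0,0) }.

river: ρ → (10,6,-14)
river: ρ → (-14,22,2)
river: ρ → (2,22,-14)
river: ρ → (-14,6,10)
river: ρ → (10,14,-10)
river: ρ → (-10,6,14)
river: ρ → (14,22,-2)
river: ρ → (-2,22,14)
river: ρ → (14,6,-10)
river: ρ → (-10,14,10)
closes: descent 0, river 10
min |a| on river = 2

2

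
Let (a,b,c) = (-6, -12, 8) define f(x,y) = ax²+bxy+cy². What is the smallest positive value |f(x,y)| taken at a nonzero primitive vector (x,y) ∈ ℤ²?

descent: ρ → (8,12,-6)  [lands on river]
river: ρ → (-6,12,8)
river: ρ → (8,4,-10)
river: ρ → (-10,16,2)
river: ρ → (2,16,-10)
river: ρ → (-10,4,8)
closes: descent 1, river 6
min |a| on river = 2

2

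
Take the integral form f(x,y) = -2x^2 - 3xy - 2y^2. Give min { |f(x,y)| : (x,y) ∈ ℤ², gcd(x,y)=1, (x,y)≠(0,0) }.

translate: b→-1 (≡3 mod 4), so (2,3,2)→(2,-1,1)
flip: (2,-1,1)→(1,1,2)
reduced (well bottom): (1,1,2) with a≤c, −a<b≤a
well minimum |f| = |-1| = 1 (negative-definite)

1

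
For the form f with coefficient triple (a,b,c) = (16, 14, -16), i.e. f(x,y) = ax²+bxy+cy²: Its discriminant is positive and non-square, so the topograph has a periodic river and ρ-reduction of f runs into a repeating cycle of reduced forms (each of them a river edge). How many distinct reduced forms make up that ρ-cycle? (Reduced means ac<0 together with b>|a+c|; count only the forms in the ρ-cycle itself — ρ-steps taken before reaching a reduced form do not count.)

D = 1220, ⌊√D⌋ = 34
river: ρ → (-16,18,14)
river: ρ → (14,10,-20)
river: ρ → (-20,30,4)
river: ρ → (4,34,-4)
river: ρ → (-4,30,20)
river: ρ → (20,10,-14)
river: ρ → (-14,18,16)
river: ρ → (16,14,-16)
ρ-cycle length = 8 (tail of 0 descent steps not counted)

8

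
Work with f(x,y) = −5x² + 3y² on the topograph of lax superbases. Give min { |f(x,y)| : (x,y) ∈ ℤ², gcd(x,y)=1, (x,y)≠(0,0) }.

descent: ρ → (3,6,-2)  [lands on river]
river: ρ → (-2,6,3)
closes: descent 1, river 2
min |a| on river = 2

2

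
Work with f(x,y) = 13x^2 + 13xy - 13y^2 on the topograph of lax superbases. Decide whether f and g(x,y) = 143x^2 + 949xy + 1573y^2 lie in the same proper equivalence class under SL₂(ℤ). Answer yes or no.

D₁ = 845, D₂ = 845
river cycle of f (length 2): (-13, 13, 13), (13, 13, -13)
river cycle of g (length 2): (13, 13, -13), (-13, 13, 13)
cycles coincide ⇒ equivalent

yes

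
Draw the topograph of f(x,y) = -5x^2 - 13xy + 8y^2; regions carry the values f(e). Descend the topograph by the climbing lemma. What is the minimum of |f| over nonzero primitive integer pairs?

descent: ρ → (8,13,-5)  [lands on river]
river: ρ → (-5,17,2)
river: ρ → (2,15,-13)
river: ρ → (-13,11,4)
river: ρ → (4,13,-10)
river: ρ → (-10,7,7)
river: ρ → (7,7,-10)
river: ρ → (-10,13,4)
river: ρ → (4,11,-13)
river: ρ → (-13,15,2)
river: ρ → (2,17,-5)
river: ρ → (-5,13,8)
river: ρ → (8,3,-10)
river: ρ → (-10,17,1)
river: ρ → (1,17,-10)
river: ρ → (-10,3,8)
closes: descent 1, river 16
min |a| on river = 1

1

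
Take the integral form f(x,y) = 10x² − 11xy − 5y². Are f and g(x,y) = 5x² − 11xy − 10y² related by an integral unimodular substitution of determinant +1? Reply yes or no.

D₁ = 321, D₂ = 321
river cycle of f (length 6): (-5, 11, 10), (10, 9, -6), (-6, 15, 4), (4, 17, -2), (-2, 15, 12), (12, 9, -5)
river cycle of g (length 6): (-10, 11, 5), (5, 9, -12), (-12, 15, 2), (2, 17, -4), (-4, 15, 6), (6, 9, -10)
cycles differ ⇒ inequivalent

no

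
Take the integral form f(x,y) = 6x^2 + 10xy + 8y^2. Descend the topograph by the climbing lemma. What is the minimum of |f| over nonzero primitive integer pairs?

translate: b→-2 (≡10 mod 12), so (6,10,8)→(6,-2,4)
flip: (6,-2,4)→(4,2,6)
reduced (well bottom): (4,2,6) with a≤c, −a<b≤a
well minimum = a = 4

4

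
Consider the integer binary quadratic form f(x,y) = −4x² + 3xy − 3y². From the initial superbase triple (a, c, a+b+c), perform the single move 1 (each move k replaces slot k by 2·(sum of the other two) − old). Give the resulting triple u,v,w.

start (-4,-3,-4) = (f(1,0),f(0,1),f(1,1))
replace slot 1: 2·((-3)+(-4)) − (-4) = -10 → (-10,-3,-4)

-10,-3,-4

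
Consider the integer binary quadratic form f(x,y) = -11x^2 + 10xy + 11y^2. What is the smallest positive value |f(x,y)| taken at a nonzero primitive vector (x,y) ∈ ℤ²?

river: ρ → (11,12,-10)
river: ρ → (-10,8,13)
river: ρ → (13,18,-5)
river: ρ → (-5,22,5)
river: ρ → (5,18,-13)
river: ρ → (-13,8,10)
river: ρ → (10,12,-11)
river: ρ → (-11,10,11)
closes: descent 0, river 8
min |a| on river = 5

5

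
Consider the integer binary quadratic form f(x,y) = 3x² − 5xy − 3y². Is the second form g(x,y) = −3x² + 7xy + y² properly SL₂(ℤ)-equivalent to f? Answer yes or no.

D₁ = 61, D₂ = 61
river cycle of f (length 6): (-3, 5, 3), (3, 7, -1), (-1, 7, 3), (3, 5, -3), (-3, 7, 1), (1, 7, -3)
river cycle of g (length 6): (1, 7, -3), (-3, 5, 3), (3, 7, -1), (-1, 7, 3), (3, 5, -3), (-3, 7, 1)
cycles coincide ⇒ equivalent

yes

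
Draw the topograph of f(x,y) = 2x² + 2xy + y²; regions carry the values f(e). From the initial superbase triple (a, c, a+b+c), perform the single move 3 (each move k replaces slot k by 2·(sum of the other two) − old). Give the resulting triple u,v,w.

start (2,1,5) = (f(1,0),f(0,1),f(1,1))
replace slot 3: 2·(2+1) − 5 = 1 → (2,1,1)

2,1,1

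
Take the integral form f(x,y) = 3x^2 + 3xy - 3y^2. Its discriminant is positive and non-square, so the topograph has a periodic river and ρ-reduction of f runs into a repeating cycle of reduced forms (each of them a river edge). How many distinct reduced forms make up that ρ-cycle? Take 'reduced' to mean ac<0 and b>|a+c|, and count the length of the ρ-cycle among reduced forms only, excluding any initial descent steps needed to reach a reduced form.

D = 45, ⌊√D⌋ = 6
river: ρ → (-3,3,3)
river: ρ → (3,3,-3)
ρ-cycle length = 2 (tail of 0 descent steps not counted)

2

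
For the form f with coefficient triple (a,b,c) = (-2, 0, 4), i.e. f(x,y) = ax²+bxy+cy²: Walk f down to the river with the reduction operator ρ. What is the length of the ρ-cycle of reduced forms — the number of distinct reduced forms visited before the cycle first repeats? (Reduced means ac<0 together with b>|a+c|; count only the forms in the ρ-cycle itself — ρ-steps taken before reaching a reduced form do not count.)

D = 32, ⌊√D⌋ = 5
descent: ρ → (4,0,-2)
descent: ρ → (-2,4,2)  [lands on river]
river: ρ → (2,4,-2)
ρ-cycle length = 2 (tail of 2 descent steps not counted)

2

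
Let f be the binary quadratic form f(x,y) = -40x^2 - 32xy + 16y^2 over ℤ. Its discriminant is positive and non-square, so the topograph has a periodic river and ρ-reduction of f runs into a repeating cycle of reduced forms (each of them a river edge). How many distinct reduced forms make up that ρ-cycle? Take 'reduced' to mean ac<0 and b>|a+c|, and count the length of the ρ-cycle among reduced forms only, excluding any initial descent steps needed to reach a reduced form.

D = 3584, ⌊√D⌋ = 59
descent: ρ → (16,32,-40)  [lands on river]
river: ρ → (-40,48,8)
river: ρ → (8,48,-40)
river: ρ → (-40,32,16)
ρ-cycle length = 4 (tail of 1 descent step not counted)

4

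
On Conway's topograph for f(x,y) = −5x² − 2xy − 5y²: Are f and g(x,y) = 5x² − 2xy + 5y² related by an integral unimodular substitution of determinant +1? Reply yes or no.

D₁ = -96, D₂ = -96
f is negative-definite; reduce −f:
−f: reduced (well bottom): (5,2,5) with a≤c, −a<b≤a
flip sign back: reduced form of f is (-5,-2,-5)
g: flip: (5,-2,5)→(5,2,5)
g: reduced (well bottom): (5,2,5) with a≤c, −a<b≤a
reduced forms (-5, -2, -5) vs (5, 2, 5) ⇒ inequivalent

no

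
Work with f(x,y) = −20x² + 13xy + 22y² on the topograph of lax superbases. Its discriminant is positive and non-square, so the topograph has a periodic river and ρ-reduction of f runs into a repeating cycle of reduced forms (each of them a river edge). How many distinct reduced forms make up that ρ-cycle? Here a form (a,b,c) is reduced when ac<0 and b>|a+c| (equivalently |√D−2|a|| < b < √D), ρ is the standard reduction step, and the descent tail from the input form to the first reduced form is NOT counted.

D = 1929, ⌊√D⌋ = 43
river: ρ → (22,31,-11)
river: ρ → (-11,35,16)
river: ρ → (16,29,-17)
river: ρ → (-17,39,6)
river: ρ → (6,33,-35)
river: ρ → (-35,37,4)
river: ρ → (4,43,-5)
river: ρ → (-5,37,28)
river: ρ → (28,19,-14)
river: ρ → (-14,37,10)
river: ρ → (10,43,-2)
river: ρ → (-2,41,31)
river: ρ → (31,21,-12)
river: ρ → (-12,27,25)
river: ρ → (25,23,-14)
river: ρ → (-14,33,15)
river: ρ → (15,27,-20)
river: ρ → (-20,13,22)
ρ-cycle length = 18 (tail of 0 descent steps not counted)

18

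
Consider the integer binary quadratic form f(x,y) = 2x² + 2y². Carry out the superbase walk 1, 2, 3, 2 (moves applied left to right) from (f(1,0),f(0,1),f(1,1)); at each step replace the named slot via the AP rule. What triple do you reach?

start (2,2,4) = (f(1,0),f(0,1),f(1,1))
replace slot 1: 2·(2+4) − 2 = 10 → (10,2,4)
replace slot 2: 2·(10+4) − 2 = 26 → (10,26,4)
replace slot 3: 2·(10+26) − 4 = 68 → (10,26,68)
replace slot 2: 2·(10+68) − 26 = 130 → (10,130,68)

10,130,68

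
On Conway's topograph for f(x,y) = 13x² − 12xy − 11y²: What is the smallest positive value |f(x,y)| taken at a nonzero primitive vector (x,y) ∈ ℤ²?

descent: ρ → (-11,12,13)  [lands on river]
river: ρ → (13,14,-10)
river: ρ → (-10,26,1)
river: ρ → (1,26,-10)
river: ρ → (-10,14,13)
river: ρ → (13,12,-11)
river: ρ → (-11,10,14)
river: ρ → (14,18,-7)
river: ρ → (-7,24,5)
river: ρ → (5,26,-2)
river: ρ → (-2,26,5)
river: ρ → (5,24,-7)
river: ρ → (-7,18,14)
river: ρ → (14,10,-11)
closes: descent 1, river 14
min |a| on river = 1

1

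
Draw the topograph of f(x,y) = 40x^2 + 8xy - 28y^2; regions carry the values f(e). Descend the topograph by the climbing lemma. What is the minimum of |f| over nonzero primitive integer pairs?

descent: ρ → (-28,48,20)  [lands on river]
river: ρ → (20,32,-44)
river: ρ → (-44,56,8)
river: ρ → (8,56,-44)
river: ρ → (-44,32,20)
river: ρ → (20,48,-28)
river: ρ → (-28,64,4)
river: ρ → (4,64,-28)
closes: descent 1, river 8
min |a| on river = 4

4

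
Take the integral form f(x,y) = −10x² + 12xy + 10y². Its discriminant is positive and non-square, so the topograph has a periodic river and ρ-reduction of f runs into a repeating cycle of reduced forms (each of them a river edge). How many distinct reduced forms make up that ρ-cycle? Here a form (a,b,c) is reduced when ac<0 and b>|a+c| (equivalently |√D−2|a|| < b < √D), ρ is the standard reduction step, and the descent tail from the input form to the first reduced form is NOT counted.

D = 544, ⌊√D⌋ = 23
river: ρ → (10,8,-12)
river: ρ → (-12,16,6)
river: ρ → (6,20,-6)
river: ρ → (-6,16,12)
river: ρ → (12,8,-10)
river: ρ → (-10,12,10)
ρ-cycle length = 6 (tail of 0 descent steps not counted)

6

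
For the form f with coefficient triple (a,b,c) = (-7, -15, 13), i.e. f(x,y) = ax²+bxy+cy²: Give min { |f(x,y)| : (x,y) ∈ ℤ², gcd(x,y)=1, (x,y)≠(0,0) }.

descent: ρ → (13,15,-7)  [lands on river]
river: ρ → (-7,13,15)
river: ρ → (15,17,-5)
river: ρ → (-5,23,3)
river: ρ → (3,19,-19)
river: ρ → (-19,19,3)
river: ρ → (3,23,-5)
river: ρ → (-5,17,15)
river: ρ → (15,13,-7)
river: ρ → (-7,15,13)
river: ρ → (13,11,-9)
river: ρ → (-9,7,15)
river: ρ → (15,23,-1)
river: ρ → (-1,23,15)
river: ρ → (15,7,-9)
river: ρ → (-9,11,13)
closes: descent 1, river 16
min |a| on river = 1

1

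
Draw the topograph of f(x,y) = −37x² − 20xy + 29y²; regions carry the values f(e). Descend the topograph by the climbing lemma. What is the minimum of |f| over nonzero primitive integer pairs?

descent: ρ → (29,20,-37)  [lands on river]
river: ρ → (-37,54,12)
river: ρ → (12,66,-7)
river: ρ → (-7,60,39)
river: ρ → (39,18,-28)
river: ρ → (-28,38,29)
closes: descent 1, river 6
min |a| on river = 7

7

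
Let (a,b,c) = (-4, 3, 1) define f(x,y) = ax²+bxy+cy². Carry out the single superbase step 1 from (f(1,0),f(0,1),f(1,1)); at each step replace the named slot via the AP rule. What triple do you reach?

start (-4,1,0) = (f(1,0),f(0,1),f(1,1))
replace slot 1: 2·(1+0) − (-4) = 6 → (6,1,0)

6,1,0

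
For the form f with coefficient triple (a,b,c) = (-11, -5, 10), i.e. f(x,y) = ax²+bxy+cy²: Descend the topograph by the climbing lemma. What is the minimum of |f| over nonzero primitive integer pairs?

descent: ρ → (10,5,-11)  [lands on river]
river: ρ → (-11,17,4)
river: ρ → (4,15,-15)
river: ρ → (-15,15,4)
river: ρ → (4,17,-11)
river: ρ → (-11,5,10)
river: ρ → (10,15,-6)
river: ρ → (-6,21,1)
river: ρ → (1,21,-6)
river: ρ → (-6,15,10)
closes: descent 1, river 10
min |a| on river = 1

1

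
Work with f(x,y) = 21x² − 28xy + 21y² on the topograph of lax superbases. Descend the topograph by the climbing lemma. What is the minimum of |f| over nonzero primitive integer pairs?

translate: b→14 (≡-28 mod 42), so (21,-28,21)→(21,14,14)
flip: (21,14,14)→(14,-14,21)
translate: b→14 (≡-14 mod 28), so (14,-14,21)→(14,14,21)
reduced (well bottom): (14,14,21) with a≤c, −a<b≤a
well minimum = a = 14

14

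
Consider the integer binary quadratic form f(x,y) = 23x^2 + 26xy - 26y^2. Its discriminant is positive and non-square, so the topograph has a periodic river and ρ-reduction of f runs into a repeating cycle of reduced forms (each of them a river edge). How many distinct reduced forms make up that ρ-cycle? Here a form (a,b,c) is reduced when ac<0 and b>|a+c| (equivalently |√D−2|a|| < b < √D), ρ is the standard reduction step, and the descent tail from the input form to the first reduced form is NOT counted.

D = 3068, ⌊√D⌋ = 55
river: ρ → (-26,26,23)
river: ρ → (23,20,-29)
river: ρ → (-29,38,14)
river: ρ → (14,46,-17)
river: ρ → (-17,22,38)
river: ρ → (38,54,-1)
river: ρ → (-1,54,38)
river: ρ → (38,22,-17)
river: ρ → (-17,46,14)
river: ρ → (14,38,-29)
river: ρ → (-29,20,23)
river: ρ → (23,26,-26)
ρ-cycle length = 12 (tail of 0 descent steps not counted)

12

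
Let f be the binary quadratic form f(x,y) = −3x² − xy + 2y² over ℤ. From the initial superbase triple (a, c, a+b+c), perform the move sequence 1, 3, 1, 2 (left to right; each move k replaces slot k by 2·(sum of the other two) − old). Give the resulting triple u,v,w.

start (-3,2,-2) = (f(1,0),f(0,1),f(1,1))
replace slot 1: 2·(2+(-2)) − (-3) = 3 → (3,2,-2)
replace slot 3: 2·(3+2) − (-2) = 12 → (3,2,12)
replace slot 1: 2·(2+12) − 3 = 25 → (25,2,12)
replace slot 2: 2·(25+12) − 2 = 72 → (25,72,12)

25,72,12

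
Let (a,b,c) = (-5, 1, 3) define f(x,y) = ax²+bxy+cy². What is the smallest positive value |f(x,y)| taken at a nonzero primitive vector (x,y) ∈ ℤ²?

descent: ρ → (3,5,-3)  [lands on river]
river: ρ → (-3,7,1)
river: ρ → (1,7,-3)
river: ρ → (-3,5,3)
river: ρ → (3,7,-1)
river: ρ → (-1,7,3)
closes: descent 1, river 6
min |a| on river = 1

1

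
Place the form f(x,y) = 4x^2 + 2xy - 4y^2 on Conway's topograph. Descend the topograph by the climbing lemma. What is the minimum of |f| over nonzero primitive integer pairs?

river: ρ → (-4,6,2)
river: ρ → (2,6,-4)
river: ρ → (-4,2,4)
river: ρ → (4,6,-2)
river: ρ → (-2,6,4)
river: ρ → (4,2,-4)
closes: descent 0, river 6
min |a| on river = 2

2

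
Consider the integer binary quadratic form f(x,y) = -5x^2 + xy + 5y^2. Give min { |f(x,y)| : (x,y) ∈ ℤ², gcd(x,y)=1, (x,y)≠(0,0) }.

river: ρ → (5,9,-1)
river: ρ → (-1,9,5)
river: ρ → (5,1,-5)
river: ρ → (-5,9,1)
river: ρ → (1,9,-5)
river: ρ → (-5,1,5)
closes: descent 0, river 6
min |a| on river = 1

1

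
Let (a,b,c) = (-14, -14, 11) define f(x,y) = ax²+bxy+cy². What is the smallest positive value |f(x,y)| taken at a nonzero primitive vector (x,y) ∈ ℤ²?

descent: ρ → (11,14,-14)  [lands on river]
river: ρ → (-14,14,11)
river: ρ → (11,8,-17)
river: ρ → (-17,26,2)
river: ρ → (2,26,-17)
river: ρ → (-17,8,11)
closes: descent 1, river 6
min |a| on river = 2

2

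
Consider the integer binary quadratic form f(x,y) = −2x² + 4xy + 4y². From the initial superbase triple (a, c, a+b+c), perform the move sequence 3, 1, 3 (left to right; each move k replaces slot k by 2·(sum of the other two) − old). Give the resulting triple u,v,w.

start (-2,4,6) = (f(1,0),f(0,1),f(1,1))
replace slot 3: 2·((-2)+4) − 6 = -2 → (-2,4,-2)
replace slot 1: 2·(4+(-2)) − (-2) = 6 → (6,4,-2)
replace slot 3: 2·(6+4) − (-2) = 22 → (6,4,22)

6,4,22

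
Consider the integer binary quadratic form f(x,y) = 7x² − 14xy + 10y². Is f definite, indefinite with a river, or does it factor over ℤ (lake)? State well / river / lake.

D = b²−4ac = (-14)² − 4·7·10 = -84
D < 0 ⇒ definite ⇒ every region one sign ⇒ single well

well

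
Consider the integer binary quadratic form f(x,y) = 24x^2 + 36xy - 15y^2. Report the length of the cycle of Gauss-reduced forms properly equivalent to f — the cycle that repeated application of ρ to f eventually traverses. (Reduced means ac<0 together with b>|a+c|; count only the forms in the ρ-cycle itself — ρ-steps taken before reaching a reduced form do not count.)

D = 2736, ⌊√D⌋ = 52
river: ρ → (-15,24,36)
river: ρ → (36,48,-3)
river: ρ → (-3,48,36)
river: ρ → (36,24,-15)
river: ρ → (-15,36,24)
river: ρ → (24,12,-27)
river: ρ → (-27,42,9)
river: ρ → (9,48,-12)
river: ρ → (-12,48,9)
river: ρ → (9,42,-27)
river: ρ → (-27,12,24)
river: ρ → (24,36,-15)
ρ-cycle length = 12 (tail of 0 descent steps not counted)

12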